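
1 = 1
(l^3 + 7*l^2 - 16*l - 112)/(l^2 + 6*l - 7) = (l^2 - 16)/(l - 1)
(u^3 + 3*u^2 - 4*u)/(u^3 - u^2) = (u + 4)/u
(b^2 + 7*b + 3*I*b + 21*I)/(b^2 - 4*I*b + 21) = (b + 7)/(b - 7*I)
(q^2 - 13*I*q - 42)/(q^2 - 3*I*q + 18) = (q - 7*I)/(q + 3*I)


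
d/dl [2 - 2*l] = -2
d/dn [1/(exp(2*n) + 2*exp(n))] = -(2*exp(n) + 2)*exp(-n)/(exp(n) + 2)^2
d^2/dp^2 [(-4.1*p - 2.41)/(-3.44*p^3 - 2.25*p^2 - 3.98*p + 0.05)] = (291.10656*p^5 + 532.631712*p^4 + 227.69906*p^3 + 279.640902*p^2 + 134.74392*p + 78.524778)/(40.707584*p^9 + 79.8768*p^8 + 193.538184*p^7 + 194.446785*p^6 + 221.597178*p^5 + 102.055965*p^4 + 60.384092*p^3 - 2.359185*p^2 + 0.02985*p - 0.000125)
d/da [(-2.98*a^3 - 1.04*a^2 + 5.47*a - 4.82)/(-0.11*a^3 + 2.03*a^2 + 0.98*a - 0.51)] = (-1.11022302462516e-16*a^5 - 6.1638*a^4 - 4.6374*a^3 - 9.1545*a^2 + 20.63*a + 1.9339)/(0.0121*a^6 - 0.4466*a^5 + 3.9053*a^4 + 4.091*a^3 - 1.1102*a^2 - 0.9996*a + 0.2601)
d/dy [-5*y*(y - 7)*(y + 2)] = -15*y^2 + 50*y + 70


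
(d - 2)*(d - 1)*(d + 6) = d^3 + 3*d^2 - 16*d + 12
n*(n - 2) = n^2 - 2*n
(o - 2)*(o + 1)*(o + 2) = o^3 + o^2 - 4*o - 4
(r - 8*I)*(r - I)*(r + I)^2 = r^4 - 7*I*r^3 + 9*r^2 - 7*I*r + 8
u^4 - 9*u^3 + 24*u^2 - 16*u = u*(u - 4)^2*(u - 1)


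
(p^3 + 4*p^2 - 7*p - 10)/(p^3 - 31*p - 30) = (p - 2)/(p - 6)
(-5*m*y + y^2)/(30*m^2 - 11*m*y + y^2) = y/(-6*m + y)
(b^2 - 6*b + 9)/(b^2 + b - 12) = (b - 3)/(b + 4)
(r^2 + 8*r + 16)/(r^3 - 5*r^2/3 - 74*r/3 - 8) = 3*(r + 4)/(3*r^2 - 17*r - 6)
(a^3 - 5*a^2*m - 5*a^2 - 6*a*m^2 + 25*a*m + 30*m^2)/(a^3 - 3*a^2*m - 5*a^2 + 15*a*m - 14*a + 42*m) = (a^3 - 5*a^2*m - 5*a^2 - 6*a*m^2 + 25*a*m + 30*m^2)/(a^3 - 3*a^2*m - 5*a^2 + 15*a*m - 14*a + 42*m)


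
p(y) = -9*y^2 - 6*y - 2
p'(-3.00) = 48.00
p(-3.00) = -65.00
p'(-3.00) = 48.00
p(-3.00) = -65.00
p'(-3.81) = 62.58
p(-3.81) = -109.78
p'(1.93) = -40.74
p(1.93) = -47.10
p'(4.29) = -83.22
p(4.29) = -193.38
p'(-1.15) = 14.70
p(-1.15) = -7.00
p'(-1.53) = 21.54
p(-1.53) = -13.89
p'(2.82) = -56.76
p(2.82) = -90.49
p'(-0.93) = 10.74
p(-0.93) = -4.20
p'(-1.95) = 29.10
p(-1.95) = -24.52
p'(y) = -18*y - 6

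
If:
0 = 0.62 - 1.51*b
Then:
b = 0.41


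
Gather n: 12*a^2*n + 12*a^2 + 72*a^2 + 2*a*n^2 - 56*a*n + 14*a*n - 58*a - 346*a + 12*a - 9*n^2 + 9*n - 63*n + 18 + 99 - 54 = 84*a^2 - 392*a + n^2*(2*a - 9) + n*(12*a^2 - 42*a - 54) + 63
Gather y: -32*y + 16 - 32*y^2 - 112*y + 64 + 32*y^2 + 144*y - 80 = 0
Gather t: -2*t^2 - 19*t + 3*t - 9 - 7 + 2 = -2*t^2 - 16*t - 14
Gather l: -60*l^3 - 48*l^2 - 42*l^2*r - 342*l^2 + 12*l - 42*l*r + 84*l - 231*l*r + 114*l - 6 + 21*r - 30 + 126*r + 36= -60*l^3 + l^2*(-42*r - 390) + l*(210 - 273*r) + 147*r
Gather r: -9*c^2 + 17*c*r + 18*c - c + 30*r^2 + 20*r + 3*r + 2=-9*c^2 + 17*c + 30*r^2 + r*(17*c + 23) + 2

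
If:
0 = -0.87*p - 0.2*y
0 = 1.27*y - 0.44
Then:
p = -0.08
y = 0.35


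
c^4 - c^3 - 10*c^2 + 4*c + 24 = (c - 3)*(c - 2)*(c + 2)^2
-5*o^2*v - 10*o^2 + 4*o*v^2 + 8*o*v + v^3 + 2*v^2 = (-o + v)*(5*o + v)*(v + 2)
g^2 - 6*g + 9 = (g - 3)^2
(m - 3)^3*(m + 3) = m^4 - 6*m^3 + 54*m - 81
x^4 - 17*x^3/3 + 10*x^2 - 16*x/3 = x*(x - 8/3)*(x - 2)*(x - 1)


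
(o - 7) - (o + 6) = -13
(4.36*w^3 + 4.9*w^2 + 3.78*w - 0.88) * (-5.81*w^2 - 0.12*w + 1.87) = -25.3316*w^5 - 28.9922*w^4 - 14.3966*w^3 + 13.8222*w^2 + 7.1742*w - 1.6456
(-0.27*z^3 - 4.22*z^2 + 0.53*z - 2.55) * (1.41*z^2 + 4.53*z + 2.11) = -0.3807*z^5 - 7.1733*z^4 - 18.939*z^3 - 10.0988*z^2 - 10.4332*z - 5.3805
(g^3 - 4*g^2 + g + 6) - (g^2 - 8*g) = g^3 - 5*g^2 + 9*g + 6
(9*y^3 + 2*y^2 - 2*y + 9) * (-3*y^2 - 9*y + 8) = -27*y^5 - 87*y^4 + 60*y^3 + 7*y^2 - 97*y + 72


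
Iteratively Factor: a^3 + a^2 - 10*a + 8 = (a - 1)*(a^2 + 2*a - 8) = (a - 1)*(a + 4)*(a - 2)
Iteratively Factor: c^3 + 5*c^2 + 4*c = (c + 4)*(c^2 + c) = (c + 1)*(c + 4)*(c)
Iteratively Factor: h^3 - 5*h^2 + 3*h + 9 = (h - 3)*(h^2 - 2*h - 3) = (h - 3)*(h + 1)*(h - 3)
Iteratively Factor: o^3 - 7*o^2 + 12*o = (o)*(o^2 - 7*o + 12) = o*(o - 3)*(o - 4)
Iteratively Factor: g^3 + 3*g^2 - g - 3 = (g + 3)*(g^2 - 1) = (g + 1)*(g + 3)*(g - 1)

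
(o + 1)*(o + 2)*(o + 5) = o^3 + 8*o^2 + 17*o + 10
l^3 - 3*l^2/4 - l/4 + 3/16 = (l - 3/4)*(l - 1/2)*(l + 1/2)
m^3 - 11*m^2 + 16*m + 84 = (m - 7)*(m - 6)*(m + 2)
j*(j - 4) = j^2 - 4*j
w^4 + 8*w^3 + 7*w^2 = w^2*(w + 1)*(w + 7)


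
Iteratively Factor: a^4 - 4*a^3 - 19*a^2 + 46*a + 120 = (a + 3)*(a^3 - 7*a^2 + 2*a + 40) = (a + 2)*(a + 3)*(a^2 - 9*a + 20) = (a - 5)*(a + 2)*(a + 3)*(a - 4)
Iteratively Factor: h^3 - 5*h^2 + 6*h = (h - 3)*(h^2 - 2*h) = h*(h - 3)*(h - 2)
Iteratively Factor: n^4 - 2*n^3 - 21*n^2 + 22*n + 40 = (n + 1)*(n^3 - 3*n^2 - 18*n + 40) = (n + 1)*(n + 4)*(n^2 - 7*n + 10) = (n - 2)*(n + 1)*(n + 4)*(n - 5)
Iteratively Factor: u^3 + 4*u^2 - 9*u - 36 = (u + 3)*(u^2 + u - 12) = (u - 3)*(u + 3)*(u + 4)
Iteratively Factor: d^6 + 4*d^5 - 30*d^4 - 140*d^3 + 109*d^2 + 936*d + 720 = (d + 1)*(d^5 + 3*d^4 - 33*d^3 - 107*d^2 + 216*d + 720) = (d - 3)*(d + 1)*(d^4 + 6*d^3 - 15*d^2 - 152*d - 240) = (d - 3)*(d + 1)*(d + 4)*(d^3 + 2*d^2 - 23*d - 60) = (d - 5)*(d - 3)*(d + 1)*(d + 4)*(d^2 + 7*d + 12) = (d - 5)*(d - 3)*(d + 1)*(d + 3)*(d + 4)*(d + 4)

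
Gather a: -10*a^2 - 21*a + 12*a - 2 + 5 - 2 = -10*a^2 - 9*a + 1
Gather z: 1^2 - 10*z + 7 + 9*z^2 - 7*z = 9*z^2 - 17*z + 8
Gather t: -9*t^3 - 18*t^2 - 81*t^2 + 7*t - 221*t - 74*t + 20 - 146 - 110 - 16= -9*t^3 - 99*t^2 - 288*t - 252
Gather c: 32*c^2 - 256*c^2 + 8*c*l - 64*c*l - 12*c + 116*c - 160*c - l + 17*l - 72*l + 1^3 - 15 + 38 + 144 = -224*c^2 + c*(-56*l - 56) - 56*l + 168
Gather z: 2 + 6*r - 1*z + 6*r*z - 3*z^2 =6*r - 3*z^2 + z*(6*r - 1) + 2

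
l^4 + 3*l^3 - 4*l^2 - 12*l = l*(l - 2)*(l + 2)*(l + 3)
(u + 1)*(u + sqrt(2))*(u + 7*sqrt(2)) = u^3 + u^2 + 8*sqrt(2)*u^2 + 8*sqrt(2)*u + 14*u + 14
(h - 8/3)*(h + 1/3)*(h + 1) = h^3 - 4*h^2/3 - 29*h/9 - 8/9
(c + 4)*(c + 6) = c^2 + 10*c + 24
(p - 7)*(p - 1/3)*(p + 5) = p^3 - 7*p^2/3 - 103*p/3 + 35/3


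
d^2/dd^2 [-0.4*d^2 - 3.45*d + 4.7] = -0.800000000000000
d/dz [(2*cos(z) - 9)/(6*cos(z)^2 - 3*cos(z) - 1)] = (12*cos(z)^2 - 108*cos(z) + 29)*sin(z)/(6*sin(z)^2 + 3*cos(z) - 5)^2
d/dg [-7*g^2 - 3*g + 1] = -14*g - 3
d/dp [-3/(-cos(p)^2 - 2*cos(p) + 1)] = 6*(cos(p) + 1)*sin(p)/(-sin(p)^2 + 2*cos(p))^2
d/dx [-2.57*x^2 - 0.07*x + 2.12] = -5.14*x - 0.07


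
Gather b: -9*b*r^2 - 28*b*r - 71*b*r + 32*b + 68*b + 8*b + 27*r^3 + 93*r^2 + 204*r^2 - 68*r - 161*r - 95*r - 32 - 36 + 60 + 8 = b*(-9*r^2 - 99*r + 108) + 27*r^3 + 297*r^2 - 324*r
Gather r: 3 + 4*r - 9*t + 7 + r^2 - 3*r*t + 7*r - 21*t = r^2 + r*(11 - 3*t) - 30*t + 10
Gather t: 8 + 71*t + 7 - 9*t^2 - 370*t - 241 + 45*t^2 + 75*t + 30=36*t^2 - 224*t - 196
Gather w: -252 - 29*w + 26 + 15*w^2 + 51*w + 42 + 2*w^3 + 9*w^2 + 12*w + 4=2*w^3 + 24*w^2 + 34*w - 180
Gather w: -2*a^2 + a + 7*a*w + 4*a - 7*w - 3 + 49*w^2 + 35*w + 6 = -2*a^2 + 5*a + 49*w^2 + w*(7*a + 28) + 3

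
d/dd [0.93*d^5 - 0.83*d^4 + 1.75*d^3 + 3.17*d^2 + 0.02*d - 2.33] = 4.65*d^4 - 3.32*d^3 + 5.25*d^2 + 6.34*d + 0.02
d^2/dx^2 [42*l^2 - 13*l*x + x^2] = 2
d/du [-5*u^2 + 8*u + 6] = 8 - 10*u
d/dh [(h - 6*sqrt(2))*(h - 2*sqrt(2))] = 2*h - 8*sqrt(2)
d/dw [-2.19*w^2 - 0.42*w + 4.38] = -4.38*w - 0.42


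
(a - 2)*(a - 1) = a^2 - 3*a + 2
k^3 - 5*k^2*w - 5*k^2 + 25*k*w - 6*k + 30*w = (k - 6)*(k + 1)*(k - 5*w)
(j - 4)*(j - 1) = j^2 - 5*j + 4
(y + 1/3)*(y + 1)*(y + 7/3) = y^3 + 11*y^2/3 + 31*y/9 + 7/9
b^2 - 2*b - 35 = (b - 7)*(b + 5)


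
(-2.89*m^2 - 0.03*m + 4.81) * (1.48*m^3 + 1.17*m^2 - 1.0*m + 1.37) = -4.2772*m^5 - 3.4257*m^4 + 9.9737*m^3 + 1.6984*m^2 - 4.8511*m + 6.5897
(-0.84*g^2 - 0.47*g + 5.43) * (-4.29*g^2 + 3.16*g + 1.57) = 3.6036*g^4 - 0.6381*g^3 - 26.0987*g^2 + 16.4209*g + 8.5251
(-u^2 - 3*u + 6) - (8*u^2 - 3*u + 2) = 4 - 9*u^2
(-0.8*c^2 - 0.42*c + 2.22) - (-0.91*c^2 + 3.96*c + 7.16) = 0.11*c^2 - 4.38*c - 4.94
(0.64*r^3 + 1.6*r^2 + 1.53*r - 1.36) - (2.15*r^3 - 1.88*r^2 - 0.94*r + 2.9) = -1.51*r^3 + 3.48*r^2 + 2.47*r - 4.26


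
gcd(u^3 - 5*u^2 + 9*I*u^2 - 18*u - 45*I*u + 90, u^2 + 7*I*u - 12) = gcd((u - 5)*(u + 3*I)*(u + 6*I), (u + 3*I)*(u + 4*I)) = u + 3*I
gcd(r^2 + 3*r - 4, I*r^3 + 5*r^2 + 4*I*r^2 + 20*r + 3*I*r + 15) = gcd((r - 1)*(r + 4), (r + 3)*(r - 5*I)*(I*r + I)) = 1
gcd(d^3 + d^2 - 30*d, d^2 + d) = d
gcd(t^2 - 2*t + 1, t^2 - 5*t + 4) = t - 1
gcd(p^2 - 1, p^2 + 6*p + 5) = p + 1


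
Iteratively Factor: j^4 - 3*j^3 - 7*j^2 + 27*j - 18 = (j + 3)*(j^3 - 6*j^2 + 11*j - 6) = (j - 3)*(j + 3)*(j^2 - 3*j + 2) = (j - 3)*(j - 1)*(j + 3)*(j - 2)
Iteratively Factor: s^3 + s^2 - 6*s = (s - 2)*(s^2 + 3*s) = (s - 2)*(s + 3)*(s)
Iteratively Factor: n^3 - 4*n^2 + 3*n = (n - 1)*(n^2 - 3*n) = (n - 3)*(n - 1)*(n)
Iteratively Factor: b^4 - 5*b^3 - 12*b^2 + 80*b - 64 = (b - 1)*(b^3 - 4*b^2 - 16*b + 64) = (b - 4)*(b - 1)*(b^2 - 16) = (b - 4)*(b - 1)*(b + 4)*(b - 4)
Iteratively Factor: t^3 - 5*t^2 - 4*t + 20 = (t - 5)*(t^2 - 4) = (t - 5)*(t - 2)*(t + 2)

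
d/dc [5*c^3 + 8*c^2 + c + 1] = 15*c^2 + 16*c + 1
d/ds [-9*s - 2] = -9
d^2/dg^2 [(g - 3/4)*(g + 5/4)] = 2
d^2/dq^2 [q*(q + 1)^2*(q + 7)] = 12*q^2 + 54*q + 30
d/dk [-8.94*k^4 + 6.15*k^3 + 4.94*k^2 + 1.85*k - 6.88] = -35.76*k^3 + 18.45*k^2 + 9.88*k + 1.85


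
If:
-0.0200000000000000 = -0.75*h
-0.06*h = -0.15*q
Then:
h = 0.03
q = 0.01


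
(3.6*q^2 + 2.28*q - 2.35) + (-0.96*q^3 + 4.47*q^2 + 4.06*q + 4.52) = -0.96*q^3 + 8.07*q^2 + 6.34*q + 2.17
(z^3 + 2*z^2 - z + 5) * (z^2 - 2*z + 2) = z^5 - 3*z^3 + 11*z^2 - 12*z + 10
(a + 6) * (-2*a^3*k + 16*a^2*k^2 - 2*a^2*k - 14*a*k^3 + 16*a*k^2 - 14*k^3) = -2*a^4*k + 16*a^3*k^2 - 14*a^3*k - 14*a^2*k^3 + 112*a^2*k^2 - 12*a^2*k - 98*a*k^3 + 96*a*k^2 - 84*k^3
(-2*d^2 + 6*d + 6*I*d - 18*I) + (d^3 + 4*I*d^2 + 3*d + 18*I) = d^3 - 2*d^2 + 4*I*d^2 + 9*d + 6*I*d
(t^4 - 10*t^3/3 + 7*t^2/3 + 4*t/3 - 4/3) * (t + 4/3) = t^5 - 2*t^4 - 19*t^3/9 + 40*t^2/9 + 4*t/9 - 16/9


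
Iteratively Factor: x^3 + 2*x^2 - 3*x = (x + 3)*(x^2 - x) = x*(x + 3)*(x - 1)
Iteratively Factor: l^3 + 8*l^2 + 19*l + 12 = (l + 3)*(l^2 + 5*l + 4) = (l + 3)*(l + 4)*(l + 1)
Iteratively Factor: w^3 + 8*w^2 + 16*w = (w)*(w^2 + 8*w + 16) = w*(w + 4)*(w + 4)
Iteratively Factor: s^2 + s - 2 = (s + 2)*(s - 1)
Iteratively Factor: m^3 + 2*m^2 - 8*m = (m - 2)*(m^2 + 4*m) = m*(m - 2)*(m + 4)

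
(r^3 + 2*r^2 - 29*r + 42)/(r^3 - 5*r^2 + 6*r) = (r + 7)/r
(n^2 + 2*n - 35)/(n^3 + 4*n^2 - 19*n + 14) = (n - 5)/(n^2 - 3*n + 2)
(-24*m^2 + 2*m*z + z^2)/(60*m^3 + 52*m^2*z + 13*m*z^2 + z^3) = (-4*m + z)/(10*m^2 + 7*m*z + z^2)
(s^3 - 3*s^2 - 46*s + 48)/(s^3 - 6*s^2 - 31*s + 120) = (s^2 + 5*s - 6)/(s^2 + 2*s - 15)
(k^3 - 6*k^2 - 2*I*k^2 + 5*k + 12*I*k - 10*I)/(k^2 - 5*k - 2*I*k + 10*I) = k - 1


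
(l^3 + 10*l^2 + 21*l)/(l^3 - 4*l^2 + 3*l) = (l^2 + 10*l + 21)/(l^2 - 4*l + 3)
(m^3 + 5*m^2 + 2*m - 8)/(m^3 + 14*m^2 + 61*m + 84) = (m^2 + m - 2)/(m^2 + 10*m + 21)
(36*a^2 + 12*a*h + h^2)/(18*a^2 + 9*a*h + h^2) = (6*a + h)/(3*a + h)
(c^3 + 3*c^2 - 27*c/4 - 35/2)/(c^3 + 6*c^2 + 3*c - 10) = (c^2 + c - 35/4)/(c^2 + 4*c - 5)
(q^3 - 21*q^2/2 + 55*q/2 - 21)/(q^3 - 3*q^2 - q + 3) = (q^3 - 21*q^2/2 + 55*q/2 - 21)/(q^3 - 3*q^2 - q + 3)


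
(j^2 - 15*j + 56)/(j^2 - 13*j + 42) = (j - 8)/(j - 6)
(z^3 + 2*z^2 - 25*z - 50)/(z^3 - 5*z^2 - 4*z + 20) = (z + 5)/(z - 2)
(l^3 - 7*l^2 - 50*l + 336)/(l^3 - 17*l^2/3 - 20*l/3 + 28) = 3*(l^2 - l - 56)/(3*l^2 + l - 14)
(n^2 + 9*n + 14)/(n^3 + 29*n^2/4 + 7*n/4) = 4*(n + 2)/(n*(4*n + 1))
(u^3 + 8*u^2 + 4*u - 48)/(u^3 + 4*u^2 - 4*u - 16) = (u + 6)/(u + 2)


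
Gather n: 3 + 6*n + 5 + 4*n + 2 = 10*n + 10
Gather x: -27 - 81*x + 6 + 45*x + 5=-36*x - 16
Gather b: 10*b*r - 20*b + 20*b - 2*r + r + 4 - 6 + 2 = 10*b*r - r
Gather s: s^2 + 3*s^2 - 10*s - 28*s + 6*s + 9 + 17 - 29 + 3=4*s^2 - 32*s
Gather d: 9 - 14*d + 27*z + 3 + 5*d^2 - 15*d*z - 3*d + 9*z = 5*d^2 + d*(-15*z - 17) + 36*z + 12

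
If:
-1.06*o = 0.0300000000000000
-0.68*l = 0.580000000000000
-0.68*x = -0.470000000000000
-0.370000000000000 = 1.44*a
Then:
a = -0.26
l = -0.85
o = -0.03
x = 0.69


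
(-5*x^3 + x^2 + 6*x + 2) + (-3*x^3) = -8*x^3 + x^2 + 6*x + 2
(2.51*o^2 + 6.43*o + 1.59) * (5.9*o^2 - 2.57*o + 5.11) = 14.809*o^4 + 31.4863*o^3 + 5.682*o^2 + 28.771*o + 8.1249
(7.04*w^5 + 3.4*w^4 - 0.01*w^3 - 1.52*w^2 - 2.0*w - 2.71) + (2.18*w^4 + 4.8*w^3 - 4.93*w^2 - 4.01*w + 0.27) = 7.04*w^5 + 5.58*w^4 + 4.79*w^3 - 6.45*w^2 - 6.01*w - 2.44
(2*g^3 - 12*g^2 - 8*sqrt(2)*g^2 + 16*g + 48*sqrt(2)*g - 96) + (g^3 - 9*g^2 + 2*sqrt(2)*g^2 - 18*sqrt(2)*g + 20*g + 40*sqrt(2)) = 3*g^3 - 21*g^2 - 6*sqrt(2)*g^2 + 36*g + 30*sqrt(2)*g - 96 + 40*sqrt(2)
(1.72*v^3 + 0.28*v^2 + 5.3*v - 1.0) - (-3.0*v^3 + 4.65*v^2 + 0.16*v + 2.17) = 4.72*v^3 - 4.37*v^2 + 5.14*v - 3.17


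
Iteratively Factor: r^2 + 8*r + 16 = (r + 4)*(r + 4)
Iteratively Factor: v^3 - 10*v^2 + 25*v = (v - 5)*(v^2 - 5*v) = v*(v - 5)*(v - 5)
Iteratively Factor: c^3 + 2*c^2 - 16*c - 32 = (c + 4)*(c^2 - 2*c - 8) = (c + 2)*(c + 4)*(c - 4)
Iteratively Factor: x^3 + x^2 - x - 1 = (x - 1)*(x^2 + 2*x + 1) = (x - 1)*(x + 1)*(x + 1)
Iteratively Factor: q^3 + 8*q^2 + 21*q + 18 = (q + 2)*(q^2 + 6*q + 9) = (q + 2)*(q + 3)*(q + 3)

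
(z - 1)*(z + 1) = z^2 - 1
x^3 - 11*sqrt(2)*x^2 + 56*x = x*(x - 7*sqrt(2))*(x - 4*sqrt(2))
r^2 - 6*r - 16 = (r - 8)*(r + 2)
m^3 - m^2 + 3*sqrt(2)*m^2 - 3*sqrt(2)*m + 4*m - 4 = (m - 1)*(m + sqrt(2))*(m + 2*sqrt(2))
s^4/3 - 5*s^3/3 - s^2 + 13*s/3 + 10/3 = (s/3 + 1/3)*(s - 5)*(s - 2)*(s + 1)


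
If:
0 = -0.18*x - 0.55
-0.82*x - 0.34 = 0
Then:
No Solution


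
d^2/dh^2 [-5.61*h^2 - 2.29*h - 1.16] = -11.2200000000000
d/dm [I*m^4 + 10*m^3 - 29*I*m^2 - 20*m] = 4*I*m^3 + 30*m^2 - 58*I*m - 20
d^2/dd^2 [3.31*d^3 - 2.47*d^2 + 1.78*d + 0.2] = 19.86*d - 4.94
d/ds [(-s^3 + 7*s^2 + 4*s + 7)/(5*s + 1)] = (-10*s^3 + 32*s^2 + 14*s - 31)/(25*s^2 + 10*s + 1)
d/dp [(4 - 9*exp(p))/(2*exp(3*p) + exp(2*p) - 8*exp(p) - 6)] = (2*(9*exp(p) - 4)*(3*exp(2*p) + exp(p) - 4) - 18*exp(3*p) - 9*exp(2*p) + 72*exp(p) + 54)*exp(p)/(2*exp(3*p) + exp(2*p) - 8*exp(p) - 6)^2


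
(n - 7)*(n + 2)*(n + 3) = n^3 - 2*n^2 - 29*n - 42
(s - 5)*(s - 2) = s^2 - 7*s + 10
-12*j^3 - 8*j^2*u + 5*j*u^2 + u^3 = (-2*j + u)*(j + u)*(6*j + u)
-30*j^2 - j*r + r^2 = (-6*j + r)*(5*j + r)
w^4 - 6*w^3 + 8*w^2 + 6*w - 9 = (w - 3)^2*(w - 1)*(w + 1)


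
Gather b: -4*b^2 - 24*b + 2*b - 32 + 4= -4*b^2 - 22*b - 28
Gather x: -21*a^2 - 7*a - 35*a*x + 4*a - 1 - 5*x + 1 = -21*a^2 - 3*a + x*(-35*a - 5)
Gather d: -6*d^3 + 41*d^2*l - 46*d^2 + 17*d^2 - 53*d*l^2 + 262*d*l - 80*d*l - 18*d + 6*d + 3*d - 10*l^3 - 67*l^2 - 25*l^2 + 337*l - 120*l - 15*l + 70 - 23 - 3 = -6*d^3 + d^2*(41*l - 29) + d*(-53*l^2 + 182*l - 9) - 10*l^3 - 92*l^2 + 202*l + 44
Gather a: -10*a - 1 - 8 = -10*a - 9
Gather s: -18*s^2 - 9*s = -18*s^2 - 9*s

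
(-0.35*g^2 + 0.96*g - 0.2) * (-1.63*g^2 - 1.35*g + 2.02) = 0.5705*g^4 - 1.0923*g^3 - 1.677*g^2 + 2.2092*g - 0.404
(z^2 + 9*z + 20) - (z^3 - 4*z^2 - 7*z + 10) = -z^3 + 5*z^2 + 16*z + 10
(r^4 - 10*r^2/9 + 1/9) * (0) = 0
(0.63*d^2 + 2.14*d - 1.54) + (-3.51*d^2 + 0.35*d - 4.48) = -2.88*d^2 + 2.49*d - 6.02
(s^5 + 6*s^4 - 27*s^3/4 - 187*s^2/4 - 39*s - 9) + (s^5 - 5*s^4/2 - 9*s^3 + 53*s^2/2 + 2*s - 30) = 2*s^5 + 7*s^4/2 - 63*s^3/4 - 81*s^2/4 - 37*s - 39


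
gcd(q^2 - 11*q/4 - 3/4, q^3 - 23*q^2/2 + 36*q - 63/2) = q - 3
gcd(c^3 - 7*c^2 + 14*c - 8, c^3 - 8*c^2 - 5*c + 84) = c - 4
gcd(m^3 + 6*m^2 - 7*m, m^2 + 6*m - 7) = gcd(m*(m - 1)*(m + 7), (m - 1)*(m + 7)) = m^2 + 6*m - 7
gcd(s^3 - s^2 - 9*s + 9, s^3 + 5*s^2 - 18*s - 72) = s + 3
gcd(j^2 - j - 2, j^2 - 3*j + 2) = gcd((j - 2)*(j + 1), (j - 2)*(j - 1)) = j - 2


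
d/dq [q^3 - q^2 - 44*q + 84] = 3*q^2 - 2*q - 44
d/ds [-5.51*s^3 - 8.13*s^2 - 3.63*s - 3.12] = -16.53*s^2 - 16.26*s - 3.63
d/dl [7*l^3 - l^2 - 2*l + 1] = 21*l^2 - 2*l - 2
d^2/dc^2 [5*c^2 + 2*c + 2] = 10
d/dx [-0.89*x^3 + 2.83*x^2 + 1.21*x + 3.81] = -2.67*x^2 + 5.66*x + 1.21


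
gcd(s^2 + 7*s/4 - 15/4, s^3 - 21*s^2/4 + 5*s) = s - 5/4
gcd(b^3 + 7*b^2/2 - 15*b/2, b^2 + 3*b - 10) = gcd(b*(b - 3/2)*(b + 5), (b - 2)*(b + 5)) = b + 5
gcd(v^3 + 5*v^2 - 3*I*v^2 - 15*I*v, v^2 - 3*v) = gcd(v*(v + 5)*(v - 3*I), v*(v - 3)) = v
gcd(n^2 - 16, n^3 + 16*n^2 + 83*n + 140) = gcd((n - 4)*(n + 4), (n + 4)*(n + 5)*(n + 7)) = n + 4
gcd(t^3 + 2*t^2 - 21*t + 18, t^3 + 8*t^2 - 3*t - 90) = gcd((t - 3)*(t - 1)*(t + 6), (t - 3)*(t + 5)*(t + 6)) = t^2 + 3*t - 18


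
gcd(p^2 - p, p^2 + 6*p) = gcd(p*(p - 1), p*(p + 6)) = p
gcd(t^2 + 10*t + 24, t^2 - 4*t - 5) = 1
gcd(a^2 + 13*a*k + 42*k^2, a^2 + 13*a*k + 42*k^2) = a^2 + 13*a*k + 42*k^2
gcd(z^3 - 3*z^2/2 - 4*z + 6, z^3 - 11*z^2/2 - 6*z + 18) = z^2 + z/2 - 3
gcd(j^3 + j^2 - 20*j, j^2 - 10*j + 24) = j - 4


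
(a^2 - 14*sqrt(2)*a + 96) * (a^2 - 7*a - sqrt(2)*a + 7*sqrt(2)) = a^4 - 15*sqrt(2)*a^3 - 7*a^3 + 124*a^2 + 105*sqrt(2)*a^2 - 868*a - 96*sqrt(2)*a + 672*sqrt(2)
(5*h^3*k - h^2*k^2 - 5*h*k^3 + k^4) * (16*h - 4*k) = 80*h^4*k - 36*h^3*k^2 - 76*h^2*k^3 + 36*h*k^4 - 4*k^5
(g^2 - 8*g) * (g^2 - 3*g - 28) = g^4 - 11*g^3 - 4*g^2 + 224*g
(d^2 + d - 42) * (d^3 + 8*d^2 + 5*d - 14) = d^5 + 9*d^4 - 29*d^3 - 345*d^2 - 224*d + 588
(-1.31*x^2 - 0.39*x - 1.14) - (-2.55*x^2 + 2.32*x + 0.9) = 1.24*x^2 - 2.71*x - 2.04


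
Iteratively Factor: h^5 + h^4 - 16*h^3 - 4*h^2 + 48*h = (h + 4)*(h^4 - 3*h^3 - 4*h^2 + 12*h) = (h - 3)*(h + 4)*(h^3 - 4*h) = h*(h - 3)*(h + 4)*(h^2 - 4) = h*(h - 3)*(h - 2)*(h + 4)*(h + 2)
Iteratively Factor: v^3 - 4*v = (v + 2)*(v^2 - 2*v) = v*(v + 2)*(v - 2)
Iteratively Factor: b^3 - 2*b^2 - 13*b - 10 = (b + 2)*(b^2 - 4*b - 5) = (b - 5)*(b + 2)*(b + 1)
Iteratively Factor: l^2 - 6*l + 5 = (l - 5)*(l - 1)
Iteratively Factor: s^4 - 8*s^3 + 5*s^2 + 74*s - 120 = (s - 4)*(s^3 - 4*s^2 - 11*s + 30) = (s - 4)*(s + 3)*(s^2 - 7*s + 10) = (s - 5)*(s - 4)*(s + 3)*(s - 2)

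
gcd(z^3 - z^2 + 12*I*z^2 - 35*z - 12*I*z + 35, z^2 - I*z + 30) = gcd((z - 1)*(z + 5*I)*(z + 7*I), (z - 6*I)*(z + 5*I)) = z + 5*I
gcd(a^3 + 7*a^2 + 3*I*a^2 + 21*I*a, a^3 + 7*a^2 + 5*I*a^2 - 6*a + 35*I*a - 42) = a^2 + a*(7 + 3*I) + 21*I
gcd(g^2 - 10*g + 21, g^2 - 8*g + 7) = g - 7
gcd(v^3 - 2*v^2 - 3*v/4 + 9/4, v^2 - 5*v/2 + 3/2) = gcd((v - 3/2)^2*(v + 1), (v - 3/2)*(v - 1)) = v - 3/2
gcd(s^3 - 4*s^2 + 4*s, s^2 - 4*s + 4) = s^2 - 4*s + 4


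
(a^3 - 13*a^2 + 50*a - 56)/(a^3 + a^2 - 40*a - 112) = (a^2 - 6*a + 8)/(a^2 + 8*a + 16)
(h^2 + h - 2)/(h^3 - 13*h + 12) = (h + 2)/(h^2 + h - 12)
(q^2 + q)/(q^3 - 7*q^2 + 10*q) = (q + 1)/(q^2 - 7*q + 10)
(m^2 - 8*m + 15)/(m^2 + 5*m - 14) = (m^2 - 8*m + 15)/(m^2 + 5*m - 14)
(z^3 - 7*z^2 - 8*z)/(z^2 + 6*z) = (z^2 - 7*z - 8)/(z + 6)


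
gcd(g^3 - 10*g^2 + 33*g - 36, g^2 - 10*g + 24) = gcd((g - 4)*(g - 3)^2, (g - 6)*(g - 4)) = g - 4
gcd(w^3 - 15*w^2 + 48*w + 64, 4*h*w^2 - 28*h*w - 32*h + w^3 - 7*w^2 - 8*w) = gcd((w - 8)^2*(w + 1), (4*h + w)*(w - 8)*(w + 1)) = w^2 - 7*w - 8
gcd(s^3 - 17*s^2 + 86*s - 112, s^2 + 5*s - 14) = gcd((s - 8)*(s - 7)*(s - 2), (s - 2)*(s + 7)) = s - 2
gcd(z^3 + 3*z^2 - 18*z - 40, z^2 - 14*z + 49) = 1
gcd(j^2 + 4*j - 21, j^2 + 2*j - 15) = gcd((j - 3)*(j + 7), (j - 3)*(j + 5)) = j - 3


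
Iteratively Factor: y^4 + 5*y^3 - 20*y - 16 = (y + 4)*(y^3 + y^2 - 4*y - 4) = (y + 2)*(y + 4)*(y^2 - y - 2) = (y + 1)*(y + 2)*(y + 4)*(y - 2)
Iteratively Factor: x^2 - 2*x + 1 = (x - 1)*(x - 1)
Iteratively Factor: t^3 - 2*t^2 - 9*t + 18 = (t - 3)*(t^2 + t - 6) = (t - 3)*(t - 2)*(t + 3)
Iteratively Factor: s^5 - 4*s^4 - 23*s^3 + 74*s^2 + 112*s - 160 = (s - 5)*(s^4 + s^3 - 18*s^2 - 16*s + 32) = (s - 5)*(s + 2)*(s^3 - s^2 - 16*s + 16) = (s - 5)*(s - 4)*(s + 2)*(s^2 + 3*s - 4) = (s - 5)*(s - 4)*(s + 2)*(s + 4)*(s - 1)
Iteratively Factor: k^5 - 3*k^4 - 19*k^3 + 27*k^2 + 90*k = (k)*(k^4 - 3*k^3 - 19*k^2 + 27*k + 90) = k*(k - 5)*(k^3 + 2*k^2 - 9*k - 18) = k*(k - 5)*(k + 2)*(k^2 - 9) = k*(k - 5)*(k - 3)*(k + 2)*(k + 3)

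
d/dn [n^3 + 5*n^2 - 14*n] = 3*n^2 + 10*n - 14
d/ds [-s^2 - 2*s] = -2*s - 2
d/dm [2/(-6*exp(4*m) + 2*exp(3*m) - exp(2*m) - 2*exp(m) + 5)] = 4*(12*exp(3*m) - 3*exp(2*m) + exp(m) + 1)*exp(m)/(6*exp(4*m) - 2*exp(3*m) + exp(2*m) + 2*exp(m) - 5)^2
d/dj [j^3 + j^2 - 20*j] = 3*j^2 + 2*j - 20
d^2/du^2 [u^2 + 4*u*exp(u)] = 4*u*exp(u) + 8*exp(u) + 2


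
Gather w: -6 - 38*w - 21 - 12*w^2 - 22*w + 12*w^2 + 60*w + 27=0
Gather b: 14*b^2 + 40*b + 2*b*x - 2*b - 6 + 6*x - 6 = 14*b^2 + b*(2*x + 38) + 6*x - 12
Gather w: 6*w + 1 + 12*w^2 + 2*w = 12*w^2 + 8*w + 1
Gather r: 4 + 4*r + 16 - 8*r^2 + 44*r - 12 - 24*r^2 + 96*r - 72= -32*r^2 + 144*r - 64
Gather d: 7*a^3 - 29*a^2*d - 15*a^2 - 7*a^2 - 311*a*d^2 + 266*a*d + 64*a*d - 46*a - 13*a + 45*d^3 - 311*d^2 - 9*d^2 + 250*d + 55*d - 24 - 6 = 7*a^3 - 22*a^2 - 59*a + 45*d^3 + d^2*(-311*a - 320) + d*(-29*a^2 + 330*a + 305) - 30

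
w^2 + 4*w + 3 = (w + 1)*(w + 3)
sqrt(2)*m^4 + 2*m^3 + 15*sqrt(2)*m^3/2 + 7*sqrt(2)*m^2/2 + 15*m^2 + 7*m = m*(m + 7)*(m + sqrt(2))*(sqrt(2)*m + sqrt(2)/2)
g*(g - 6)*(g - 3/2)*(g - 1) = g^4 - 17*g^3/2 + 33*g^2/2 - 9*g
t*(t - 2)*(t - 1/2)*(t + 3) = t^4 + t^3/2 - 13*t^2/2 + 3*t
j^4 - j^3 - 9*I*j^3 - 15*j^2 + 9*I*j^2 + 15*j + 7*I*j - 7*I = (j - 1)*(j - 7*I)*(j - I)^2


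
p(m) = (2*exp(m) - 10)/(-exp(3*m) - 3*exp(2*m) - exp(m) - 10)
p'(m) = (2*exp(m) - 10)*(3*exp(3*m) + 6*exp(2*m) + exp(m))/(-exp(3*m) - 3*exp(2*m) - exp(m) - 10)^2 + 2*exp(m)/(-exp(3*m) - 3*exp(2*m) - exp(m) - 10) = 2*((exp(m) - 5)*(3*exp(2*m) + 6*exp(m) + 1) - exp(3*m) - 3*exp(2*m) - exp(m) - 10)*exp(m)/(exp(3*m) + 3*exp(2*m) + exp(m) + 10)^2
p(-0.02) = 0.54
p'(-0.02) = -0.48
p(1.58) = 0.00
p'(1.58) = -0.05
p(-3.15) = 0.99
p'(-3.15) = -0.01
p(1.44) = 0.01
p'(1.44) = -0.08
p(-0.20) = 0.63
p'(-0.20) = -0.43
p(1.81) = -0.01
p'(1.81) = -0.02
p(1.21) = 0.04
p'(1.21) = -0.16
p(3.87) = -0.00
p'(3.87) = 0.00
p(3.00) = 0.00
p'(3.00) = 0.00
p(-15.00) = 1.00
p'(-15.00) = 0.00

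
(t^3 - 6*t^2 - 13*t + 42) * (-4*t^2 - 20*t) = -4*t^5 + 4*t^4 + 172*t^3 + 92*t^2 - 840*t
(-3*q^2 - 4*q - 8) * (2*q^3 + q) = -6*q^5 - 8*q^4 - 19*q^3 - 4*q^2 - 8*q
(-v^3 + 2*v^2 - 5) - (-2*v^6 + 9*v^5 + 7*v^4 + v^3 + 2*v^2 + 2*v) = 2*v^6 - 9*v^5 - 7*v^4 - 2*v^3 - 2*v - 5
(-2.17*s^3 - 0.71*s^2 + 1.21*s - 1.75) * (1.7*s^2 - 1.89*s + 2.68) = -3.689*s^5 + 2.8943*s^4 - 2.4167*s^3 - 7.1647*s^2 + 6.5503*s - 4.69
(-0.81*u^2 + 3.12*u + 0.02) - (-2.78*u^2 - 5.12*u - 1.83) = 1.97*u^2 + 8.24*u + 1.85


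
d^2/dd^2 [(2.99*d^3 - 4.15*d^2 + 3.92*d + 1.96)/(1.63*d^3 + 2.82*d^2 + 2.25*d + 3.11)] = (-49.539938*d^6 - 3.30466200000004*d^5 + 80.0365859999999*d^4 + 502.760776*d^3 + 242.103282*d^2 - 17.755398*d - 149.673014)/(4.330747*d^9 + 22.477374*d^8 + 56.821311*d^7 + 109.268745*d^6 + 164.206881*d^5 + 185.460192*d^4 + 177.084894*d^3 + 129.059091*d^2 + 65.286675*d + 30.080231)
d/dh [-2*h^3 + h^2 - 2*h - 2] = -6*h^2 + 2*h - 2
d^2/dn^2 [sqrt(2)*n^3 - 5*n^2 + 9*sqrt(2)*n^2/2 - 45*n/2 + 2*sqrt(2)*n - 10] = 6*sqrt(2)*n - 10 + 9*sqrt(2)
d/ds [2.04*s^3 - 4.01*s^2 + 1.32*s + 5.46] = 6.12*s^2 - 8.02*s + 1.32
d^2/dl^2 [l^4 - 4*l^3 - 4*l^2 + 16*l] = 12*l^2 - 24*l - 8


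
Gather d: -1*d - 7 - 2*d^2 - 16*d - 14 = -2*d^2 - 17*d - 21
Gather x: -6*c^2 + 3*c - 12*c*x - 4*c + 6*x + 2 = -6*c^2 - c + x*(6 - 12*c) + 2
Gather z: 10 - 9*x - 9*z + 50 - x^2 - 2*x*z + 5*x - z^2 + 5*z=-x^2 - 4*x - z^2 + z*(-2*x - 4) + 60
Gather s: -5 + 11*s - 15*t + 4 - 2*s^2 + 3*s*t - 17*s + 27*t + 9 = -2*s^2 + s*(3*t - 6) + 12*t + 8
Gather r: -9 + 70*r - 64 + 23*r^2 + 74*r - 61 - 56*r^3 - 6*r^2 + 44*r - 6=-56*r^3 + 17*r^2 + 188*r - 140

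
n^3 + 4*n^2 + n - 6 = (n - 1)*(n + 2)*(n + 3)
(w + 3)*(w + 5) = w^2 + 8*w + 15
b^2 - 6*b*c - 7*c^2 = (b - 7*c)*(b + c)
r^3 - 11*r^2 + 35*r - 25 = (r - 5)^2*(r - 1)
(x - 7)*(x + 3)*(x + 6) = x^3 + 2*x^2 - 45*x - 126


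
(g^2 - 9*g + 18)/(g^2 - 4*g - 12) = (g - 3)/(g + 2)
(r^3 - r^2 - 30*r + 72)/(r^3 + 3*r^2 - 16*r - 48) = (r^2 + 3*r - 18)/(r^2 + 7*r + 12)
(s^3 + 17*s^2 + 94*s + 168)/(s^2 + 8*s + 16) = (s^2 + 13*s + 42)/(s + 4)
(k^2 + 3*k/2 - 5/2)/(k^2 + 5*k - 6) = (k + 5/2)/(k + 6)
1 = 1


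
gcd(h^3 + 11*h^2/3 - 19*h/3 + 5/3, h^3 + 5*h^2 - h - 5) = h^2 + 4*h - 5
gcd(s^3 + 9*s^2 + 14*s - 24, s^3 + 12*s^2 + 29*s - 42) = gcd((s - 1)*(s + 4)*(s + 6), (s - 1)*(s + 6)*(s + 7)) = s^2 + 5*s - 6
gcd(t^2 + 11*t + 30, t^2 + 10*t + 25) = t + 5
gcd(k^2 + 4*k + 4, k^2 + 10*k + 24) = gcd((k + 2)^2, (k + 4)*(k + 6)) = 1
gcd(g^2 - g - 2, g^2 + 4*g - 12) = g - 2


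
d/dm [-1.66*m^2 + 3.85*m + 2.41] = 3.85 - 3.32*m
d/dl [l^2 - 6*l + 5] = 2*l - 6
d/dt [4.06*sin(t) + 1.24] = 4.06*cos(t)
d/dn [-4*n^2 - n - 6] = -8*n - 1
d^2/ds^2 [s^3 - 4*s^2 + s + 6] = 6*s - 8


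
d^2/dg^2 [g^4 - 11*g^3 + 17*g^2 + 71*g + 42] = 12*g^2 - 66*g + 34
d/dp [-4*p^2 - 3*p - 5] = -8*p - 3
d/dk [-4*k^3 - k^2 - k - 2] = -12*k^2 - 2*k - 1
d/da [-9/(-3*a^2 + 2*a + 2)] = 18*(1 - 3*a)/(-3*a^2 + 2*a + 2)^2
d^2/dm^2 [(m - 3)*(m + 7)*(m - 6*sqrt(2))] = 6*m - 12*sqrt(2) + 8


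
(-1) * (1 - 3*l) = 3*l - 1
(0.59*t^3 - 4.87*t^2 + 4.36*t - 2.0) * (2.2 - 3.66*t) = -2.1594*t^4 + 19.1222*t^3 - 26.6716*t^2 + 16.912*t - 4.4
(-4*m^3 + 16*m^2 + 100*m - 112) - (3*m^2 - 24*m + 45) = -4*m^3 + 13*m^2 + 124*m - 157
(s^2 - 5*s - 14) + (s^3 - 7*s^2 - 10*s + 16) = s^3 - 6*s^2 - 15*s + 2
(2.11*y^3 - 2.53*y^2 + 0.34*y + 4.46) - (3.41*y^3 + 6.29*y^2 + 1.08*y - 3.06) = -1.3*y^3 - 8.82*y^2 - 0.74*y + 7.52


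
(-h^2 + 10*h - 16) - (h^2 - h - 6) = -2*h^2 + 11*h - 10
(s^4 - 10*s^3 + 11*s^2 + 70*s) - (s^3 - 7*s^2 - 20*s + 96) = s^4 - 11*s^3 + 18*s^2 + 90*s - 96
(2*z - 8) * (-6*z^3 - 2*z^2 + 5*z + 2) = -12*z^4 + 44*z^3 + 26*z^2 - 36*z - 16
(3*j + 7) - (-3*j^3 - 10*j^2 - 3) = 3*j^3 + 10*j^2 + 3*j + 10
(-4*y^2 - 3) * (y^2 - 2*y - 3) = -4*y^4 + 8*y^3 + 9*y^2 + 6*y + 9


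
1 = 1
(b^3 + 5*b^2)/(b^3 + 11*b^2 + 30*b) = b/(b + 6)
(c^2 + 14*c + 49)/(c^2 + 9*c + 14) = (c + 7)/(c + 2)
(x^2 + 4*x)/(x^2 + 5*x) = (x + 4)/(x + 5)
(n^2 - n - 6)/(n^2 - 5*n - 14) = (n - 3)/(n - 7)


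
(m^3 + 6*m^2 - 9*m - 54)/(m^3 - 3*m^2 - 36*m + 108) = (m + 3)/(m - 6)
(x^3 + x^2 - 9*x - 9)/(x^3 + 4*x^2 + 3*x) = (x - 3)/x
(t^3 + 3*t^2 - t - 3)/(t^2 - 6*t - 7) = (t^2 + 2*t - 3)/(t - 7)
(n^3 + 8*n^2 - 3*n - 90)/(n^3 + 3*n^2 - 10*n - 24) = (n^2 + 11*n + 30)/(n^2 + 6*n + 8)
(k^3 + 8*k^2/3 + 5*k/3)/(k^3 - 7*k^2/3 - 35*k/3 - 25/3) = k/(k - 5)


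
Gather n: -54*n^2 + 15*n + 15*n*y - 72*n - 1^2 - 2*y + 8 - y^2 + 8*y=-54*n^2 + n*(15*y - 57) - y^2 + 6*y + 7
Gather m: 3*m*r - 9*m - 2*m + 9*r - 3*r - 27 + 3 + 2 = m*(3*r - 11) + 6*r - 22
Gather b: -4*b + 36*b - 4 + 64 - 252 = 32*b - 192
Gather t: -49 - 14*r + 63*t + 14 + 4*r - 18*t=-10*r + 45*t - 35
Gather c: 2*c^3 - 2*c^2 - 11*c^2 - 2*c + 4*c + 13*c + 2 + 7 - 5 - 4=2*c^3 - 13*c^2 + 15*c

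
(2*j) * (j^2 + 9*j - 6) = 2*j^3 + 18*j^2 - 12*j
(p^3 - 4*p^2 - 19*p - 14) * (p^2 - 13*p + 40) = p^5 - 17*p^4 + 73*p^3 + 73*p^2 - 578*p - 560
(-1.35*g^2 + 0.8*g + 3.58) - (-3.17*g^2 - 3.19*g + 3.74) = 1.82*g^2 + 3.99*g - 0.16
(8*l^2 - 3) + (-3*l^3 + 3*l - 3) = -3*l^3 + 8*l^2 + 3*l - 6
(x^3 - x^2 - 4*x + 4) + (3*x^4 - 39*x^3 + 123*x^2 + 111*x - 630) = 3*x^4 - 38*x^3 + 122*x^2 + 107*x - 626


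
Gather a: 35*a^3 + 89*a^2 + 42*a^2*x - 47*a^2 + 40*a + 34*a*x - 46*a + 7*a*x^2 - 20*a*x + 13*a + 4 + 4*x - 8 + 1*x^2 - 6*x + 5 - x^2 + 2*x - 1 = 35*a^3 + a^2*(42*x + 42) + a*(7*x^2 + 14*x + 7)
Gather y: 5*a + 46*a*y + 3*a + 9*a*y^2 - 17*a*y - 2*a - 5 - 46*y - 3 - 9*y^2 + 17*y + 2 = 6*a + y^2*(9*a - 9) + y*(29*a - 29) - 6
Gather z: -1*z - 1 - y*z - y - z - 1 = -y + z*(-y - 2) - 2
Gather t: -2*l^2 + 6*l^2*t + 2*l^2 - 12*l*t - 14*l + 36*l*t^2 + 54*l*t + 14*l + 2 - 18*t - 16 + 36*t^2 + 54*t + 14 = t^2*(36*l + 36) + t*(6*l^2 + 42*l + 36)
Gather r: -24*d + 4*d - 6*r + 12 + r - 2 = -20*d - 5*r + 10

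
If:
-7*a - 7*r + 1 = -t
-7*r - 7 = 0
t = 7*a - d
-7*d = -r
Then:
No Solution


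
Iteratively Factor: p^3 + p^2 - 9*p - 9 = (p - 3)*(p^2 + 4*p + 3) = (p - 3)*(p + 3)*(p + 1)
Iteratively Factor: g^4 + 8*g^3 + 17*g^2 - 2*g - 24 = (g + 2)*(g^3 + 6*g^2 + 5*g - 12) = (g - 1)*(g + 2)*(g^2 + 7*g + 12) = (g - 1)*(g + 2)*(g + 4)*(g + 3)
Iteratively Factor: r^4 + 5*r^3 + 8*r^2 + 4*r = (r)*(r^3 + 5*r^2 + 8*r + 4) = r*(r + 1)*(r^2 + 4*r + 4) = r*(r + 1)*(r + 2)*(r + 2)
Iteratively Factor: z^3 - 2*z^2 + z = (z - 1)*(z^2 - z) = (z - 1)^2*(z)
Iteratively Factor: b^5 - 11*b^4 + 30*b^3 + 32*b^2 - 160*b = (b - 5)*(b^4 - 6*b^3 + 32*b) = (b - 5)*(b + 2)*(b^3 - 8*b^2 + 16*b) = (b - 5)*(b - 4)*(b + 2)*(b^2 - 4*b) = (b - 5)*(b - 4)^2*(b + 2)*(b)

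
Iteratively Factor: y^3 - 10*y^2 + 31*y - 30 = (y - 3)*(y^2 - 7*y + 10) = (y - 3)*(y - 2)*(y - 5)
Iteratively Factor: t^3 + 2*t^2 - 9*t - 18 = (t - 3)*(t^2 + 5*t + 6) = (t - 3)*(t + 2)*(t + 3)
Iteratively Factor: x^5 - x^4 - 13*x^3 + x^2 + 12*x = (x + 1)*(x^4 - 2*x^3 - 11*x^2 + 12*x) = (x + 1)*(x + 3)*(x^3 - 5*x^2 + 4*x) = x*(x + 1)*(x + 3)*(x^2 - 5*x + 4) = x*(x - 1)*(x + 1)*(x + 3)*(x - 4)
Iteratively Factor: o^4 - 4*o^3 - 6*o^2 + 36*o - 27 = (o - 1)*(o^3 - 3*o^2 - 9*o + 27) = (o - 3)*(o - 1)*(o^2 - 9) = (o - 3)^2*(o - 1)*(o + 3)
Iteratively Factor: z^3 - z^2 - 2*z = (z)*(z^2 - z - 2) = z*(z + 1)*(z - 2)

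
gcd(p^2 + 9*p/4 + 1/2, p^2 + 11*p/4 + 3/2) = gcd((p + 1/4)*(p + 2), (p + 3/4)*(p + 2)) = p + 2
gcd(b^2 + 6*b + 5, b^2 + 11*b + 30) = b + 5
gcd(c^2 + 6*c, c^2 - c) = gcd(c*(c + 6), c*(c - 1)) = c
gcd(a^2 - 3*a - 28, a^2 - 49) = a - 7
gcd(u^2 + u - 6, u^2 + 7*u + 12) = u + 3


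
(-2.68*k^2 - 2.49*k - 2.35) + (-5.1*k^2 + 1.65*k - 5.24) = -7.78*k^2 - 0.84*k - 7.59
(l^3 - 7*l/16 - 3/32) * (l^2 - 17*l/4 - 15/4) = l^5 - 17*l^4/4 - 67*l^3/16 + 113*l^2/64 + 261*l/128 + 45/128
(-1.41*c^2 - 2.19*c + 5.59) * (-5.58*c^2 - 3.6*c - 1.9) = 7.8678*c^4 + 17.2962*c^3 - 20.6292*c^2 - 15.963*c - 10.621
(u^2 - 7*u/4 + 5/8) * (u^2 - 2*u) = u^4 - 15*u^3/4 + 33*u^2/8 - 5*u/4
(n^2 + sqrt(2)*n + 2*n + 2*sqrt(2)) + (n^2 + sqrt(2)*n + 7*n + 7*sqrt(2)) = 2*n^2 + 2*sqrt(2)*n + 9*n + 9*sqrt(2)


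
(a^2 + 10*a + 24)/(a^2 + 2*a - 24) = (a + 4)/(a - 4)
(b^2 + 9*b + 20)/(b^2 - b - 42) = (b^2 + 9*b + 20)/(b^2 - b - 42)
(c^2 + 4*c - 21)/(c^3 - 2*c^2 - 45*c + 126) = 1/(c - 6)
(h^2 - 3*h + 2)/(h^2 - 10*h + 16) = (h - 1)/(h - 8)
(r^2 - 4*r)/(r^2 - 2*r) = (r - 4)/(r - 2)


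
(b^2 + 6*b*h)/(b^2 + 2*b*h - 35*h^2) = b*(b + 6*h)/(b^2 + 2*b*h - 35*h^2)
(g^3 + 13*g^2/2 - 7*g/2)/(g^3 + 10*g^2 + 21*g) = (g - 1/2)/(g + 3)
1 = 1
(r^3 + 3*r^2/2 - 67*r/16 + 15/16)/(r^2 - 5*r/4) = r + 11/4 - 3/(4*r)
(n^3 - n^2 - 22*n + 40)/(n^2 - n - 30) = (n^2 - 6*n + 8)/(n - 6)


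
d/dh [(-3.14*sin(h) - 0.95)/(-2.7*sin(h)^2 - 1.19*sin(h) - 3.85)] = (-8.478*sin(h)^2 - 5.13*sin(h) + 10.9585)*cos(h)/(7.29*sin(h)^4 + 6.426*sin(h)^3 + 22.2061*sin(h)^2 + 9.163*sin(h) + 14.8225)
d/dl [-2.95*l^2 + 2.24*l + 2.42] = 2.24 - 5.9*l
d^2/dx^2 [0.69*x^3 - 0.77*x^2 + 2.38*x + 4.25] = 4.14*x - 1.54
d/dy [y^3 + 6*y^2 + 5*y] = 3*y^2 + 12*y + 5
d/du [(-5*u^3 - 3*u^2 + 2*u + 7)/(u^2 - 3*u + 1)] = (-5*u^4 + 30*u^3 - 8*u^2 - 20*u + 23)/(u^4 - 6*u^3 + 11*u^2 - 6*u + 1)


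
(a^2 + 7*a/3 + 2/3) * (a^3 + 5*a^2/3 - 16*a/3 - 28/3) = a^5 + 4*a^4 - 7*a^3/9 - 62*a^2/3 - 76*a/3 - 56/9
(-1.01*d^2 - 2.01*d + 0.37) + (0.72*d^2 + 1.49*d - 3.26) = -0.29*d^2 - 0.52*d - 2.89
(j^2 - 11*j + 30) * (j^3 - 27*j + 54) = j^5 - 11*j^4 + 3*j^3 + 351*j^2 - 1404*j + 1620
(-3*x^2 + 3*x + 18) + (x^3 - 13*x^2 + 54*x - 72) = x^3 - 16*x^2 + 57*x - 54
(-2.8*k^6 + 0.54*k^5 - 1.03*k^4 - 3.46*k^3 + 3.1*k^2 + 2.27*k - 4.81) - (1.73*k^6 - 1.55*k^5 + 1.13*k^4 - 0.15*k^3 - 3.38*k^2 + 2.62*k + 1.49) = -4.53*k^6 + 2.09*k^5 - 2.16*k^4 - 3.31*k^3 + 6.48*k^2 - 0.35*k - 6.3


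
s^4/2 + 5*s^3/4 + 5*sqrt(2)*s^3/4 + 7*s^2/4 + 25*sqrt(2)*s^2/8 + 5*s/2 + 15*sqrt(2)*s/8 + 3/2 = (s/2 + sqrt(2))*(s + 1)*(s + 3/2)*(s + sqrt(2)/2)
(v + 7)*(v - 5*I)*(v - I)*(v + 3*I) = v^4 + 7*v^3 - 3*I*v^3 + 13*v^2 - 21*I*v^2 + 91*v - 15*I*v - 105*I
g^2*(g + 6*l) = g^3 + 6*g^2*l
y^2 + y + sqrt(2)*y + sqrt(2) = (y + 1)*(y + sqrt(2))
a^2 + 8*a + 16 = (a + 4)^2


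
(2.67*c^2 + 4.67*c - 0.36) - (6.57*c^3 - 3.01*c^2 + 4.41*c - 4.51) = -6.57*c^3 + 5.68*c^2 + 0.26*c + 4.15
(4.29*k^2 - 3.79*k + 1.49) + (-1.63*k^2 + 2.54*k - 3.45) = 2.66*k^2 - 1.25*k - 1.96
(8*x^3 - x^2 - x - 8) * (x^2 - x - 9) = 8*x^5 - 9*x^4 - 72*x^3 + 2*x^2 + 17*x + 72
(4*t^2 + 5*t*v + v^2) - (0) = 4*t^2 + 5*t*v + v^2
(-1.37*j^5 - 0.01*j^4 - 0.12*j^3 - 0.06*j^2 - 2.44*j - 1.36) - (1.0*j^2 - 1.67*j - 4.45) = -1.37*j^5 - 0.01*j^4 - 0.12*j^3 - 1.06*j^2 - 0.77*j + 3.09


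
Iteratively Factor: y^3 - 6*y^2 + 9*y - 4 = (y - 4)*(y^2 - 2*y + 1) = (y - 4)*(y - 1)*(y - 1)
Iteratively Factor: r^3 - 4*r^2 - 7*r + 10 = (r + 2)*(r^2 - 6*r + 5) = (r - 5)*(r + 2)*(r - 1)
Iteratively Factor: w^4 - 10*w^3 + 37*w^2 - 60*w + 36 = (w - 3)*(w^3 - 7*w^2 + 16*w - 12) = (w - 3)*(w - 2)*(w^2 - 5*w + 6) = (w - 3)^2*(w - 2)*(w - 2)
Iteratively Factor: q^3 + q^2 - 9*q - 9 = (q - 3)*(q^2 + 4*q + 3) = (q - 3)*(q + 3)*(q + 1)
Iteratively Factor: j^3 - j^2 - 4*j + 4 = (j + 2)*(j^2 - 3*j + 2) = (j - 1)*(j + 2)*(j - 2)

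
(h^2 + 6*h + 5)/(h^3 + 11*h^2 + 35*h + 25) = 1/(h + 5)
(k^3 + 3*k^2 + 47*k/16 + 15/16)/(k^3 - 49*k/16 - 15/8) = (k + 1)/(k - 2)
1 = 1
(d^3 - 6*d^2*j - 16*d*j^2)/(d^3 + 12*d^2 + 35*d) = (d^2 - 6*d*j - 16*j^2)/(d^2 + 12*d + 35)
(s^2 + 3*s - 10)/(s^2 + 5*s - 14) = (s + 5)/(s + 7)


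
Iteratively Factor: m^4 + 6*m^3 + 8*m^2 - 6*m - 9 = (m + 3)*(m^3 + 3*m^2 - m - 3) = (m + 3)^2*(m^2 - 1) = (m + 1)*(m + 3)^2*(m - 1)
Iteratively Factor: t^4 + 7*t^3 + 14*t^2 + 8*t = (t)*(t^3 + 7*t^2 + 14*t + 8) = t*(t + 1)*(t^2 + 6*t + 8) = t*(t + 1)*(t + 4)*(t + 2)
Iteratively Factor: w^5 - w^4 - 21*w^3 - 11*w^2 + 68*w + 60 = (w - 5)*(w^4 + 4*w^3 - w^2 - 16*w - 12) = (w - 5)*(w + 3)*(w^3 + w^2 - 4*w - 4) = (w - 5)*(w - 2)*(w + 3)*(w^2 + 3*w + 2) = (w - 5)*(w - 2)*(w + 1)*(w + 3)*(w + 2)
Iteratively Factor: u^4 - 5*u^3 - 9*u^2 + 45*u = (u - 5)*(u^3 - 9*u) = (u - 5)*(u - 3)*(u^2 + 3*u) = (u - 5)*(u - 3)*(u + 3)*(u)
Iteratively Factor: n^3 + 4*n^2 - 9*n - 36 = (n + 3)*(n^2 + n - 12) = (n + 3)*(n + 4)*(n - 3)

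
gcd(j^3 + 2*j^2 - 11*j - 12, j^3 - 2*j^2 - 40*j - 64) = j + 4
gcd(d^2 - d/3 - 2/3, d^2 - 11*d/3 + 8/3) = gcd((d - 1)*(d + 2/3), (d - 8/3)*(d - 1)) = d - 1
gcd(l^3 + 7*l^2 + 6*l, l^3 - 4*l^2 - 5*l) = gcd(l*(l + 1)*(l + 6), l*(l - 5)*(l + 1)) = l^2 + l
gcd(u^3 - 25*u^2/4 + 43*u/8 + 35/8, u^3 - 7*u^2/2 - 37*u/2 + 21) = 1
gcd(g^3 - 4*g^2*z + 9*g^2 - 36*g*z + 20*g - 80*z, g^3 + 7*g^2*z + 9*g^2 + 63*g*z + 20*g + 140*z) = g^2 + 9*g + 20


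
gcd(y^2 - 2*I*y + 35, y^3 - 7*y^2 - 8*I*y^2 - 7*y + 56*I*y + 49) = y - 7*I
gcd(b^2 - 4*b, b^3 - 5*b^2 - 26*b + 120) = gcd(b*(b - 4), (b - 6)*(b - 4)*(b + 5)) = b - 4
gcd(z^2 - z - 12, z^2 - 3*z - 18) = z + 3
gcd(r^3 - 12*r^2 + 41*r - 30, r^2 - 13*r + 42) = r - 6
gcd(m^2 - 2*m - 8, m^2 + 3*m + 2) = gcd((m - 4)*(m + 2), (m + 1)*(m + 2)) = m + 2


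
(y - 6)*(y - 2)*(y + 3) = y^3 - 5*y^2 - 12*y + 36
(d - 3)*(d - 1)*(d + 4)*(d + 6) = d^4 + 6*d^3 - 13*d^2 - 66*d + 72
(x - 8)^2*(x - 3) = x^3 - 19*x^2 + 112*x - 192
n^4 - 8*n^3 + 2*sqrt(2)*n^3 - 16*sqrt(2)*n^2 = n^2*(n - 8)*(n + 2*sqrt(2))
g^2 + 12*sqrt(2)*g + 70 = (g + 5*sqrt(2))*(g + 7*sqrt(2))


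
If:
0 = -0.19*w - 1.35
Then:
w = -7.11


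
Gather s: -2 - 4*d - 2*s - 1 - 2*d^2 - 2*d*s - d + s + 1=-2*d^2 - 5*d + s*(-2*d - 1) - 2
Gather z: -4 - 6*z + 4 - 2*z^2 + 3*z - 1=-2*z^2 - 3*z - 1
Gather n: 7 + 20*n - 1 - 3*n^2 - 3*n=-3*n^2 + 17*n + 6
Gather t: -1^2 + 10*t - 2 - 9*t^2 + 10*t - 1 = -9*t^2 + 20*t - 4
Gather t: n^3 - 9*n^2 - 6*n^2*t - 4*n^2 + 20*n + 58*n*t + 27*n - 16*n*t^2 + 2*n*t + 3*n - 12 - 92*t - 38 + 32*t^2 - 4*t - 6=n^3 - 13*n^2 + 50*n + t^2*(32 - 16*n) + t*(-6*n^2 + 60*n - 96) - 56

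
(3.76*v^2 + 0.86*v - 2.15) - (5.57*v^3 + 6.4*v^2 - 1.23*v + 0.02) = -5.57*v^3 - 2.64*v^2 + 2.09*v - 2.17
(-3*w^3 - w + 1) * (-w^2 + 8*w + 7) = 3*w^5 - 24*w^4 - 20*w^3 - 9*w^2 + w + 7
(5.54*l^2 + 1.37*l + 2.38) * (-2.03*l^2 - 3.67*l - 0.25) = -11.2462*l^4 - 23.1129*l^3 - 11.2443*l^2 - 9.0771*l - 0.595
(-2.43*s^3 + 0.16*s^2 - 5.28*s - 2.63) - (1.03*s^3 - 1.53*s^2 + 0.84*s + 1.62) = -3.46*s^3 + 1.69*s^2 - 6.12*s - 4.25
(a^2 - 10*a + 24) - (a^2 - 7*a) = 24 - 3*a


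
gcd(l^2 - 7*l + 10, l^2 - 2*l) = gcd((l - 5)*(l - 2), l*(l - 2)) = l - 2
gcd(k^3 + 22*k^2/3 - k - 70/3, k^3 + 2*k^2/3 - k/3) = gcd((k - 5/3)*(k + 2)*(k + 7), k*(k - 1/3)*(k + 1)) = 1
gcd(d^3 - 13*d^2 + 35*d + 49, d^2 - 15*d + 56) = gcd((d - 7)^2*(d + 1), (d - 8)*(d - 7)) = d - 7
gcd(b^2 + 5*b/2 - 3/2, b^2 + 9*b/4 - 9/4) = b + 3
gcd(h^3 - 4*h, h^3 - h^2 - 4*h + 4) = h^2 - 4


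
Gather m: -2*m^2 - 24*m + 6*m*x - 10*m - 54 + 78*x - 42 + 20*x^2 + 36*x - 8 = -2*m^2 + m*(6*x - 34) + 20*x^2 + 114*x - 104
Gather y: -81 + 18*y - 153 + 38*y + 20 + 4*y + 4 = 60*y - 210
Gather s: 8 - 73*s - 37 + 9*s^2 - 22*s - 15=9*s^2 - 95*s - 44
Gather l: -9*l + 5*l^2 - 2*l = 5*l^2 - 11*l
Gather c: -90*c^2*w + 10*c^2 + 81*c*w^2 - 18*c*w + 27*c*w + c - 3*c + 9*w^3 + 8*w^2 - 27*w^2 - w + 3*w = c^2*(10 - 90*w) + c*(81*w^2 + 9*w - 2) + 9*w^3 - 19*w^2 + 2*w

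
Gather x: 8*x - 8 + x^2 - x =x^2 + 7*x - 8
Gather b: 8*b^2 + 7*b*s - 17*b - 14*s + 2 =8*b^2 + b*(7*s - 17) - 14*s + 2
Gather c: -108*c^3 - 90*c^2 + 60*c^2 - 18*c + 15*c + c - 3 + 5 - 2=-108*c^3 - 30*c^2 - 2*c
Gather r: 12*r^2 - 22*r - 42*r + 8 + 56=12*r^2 - 64*r + 64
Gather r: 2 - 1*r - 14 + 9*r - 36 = 8*r - 48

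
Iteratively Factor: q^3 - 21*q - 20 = (q + 1)*(q^2 - q - 20) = (q - 5)*(q + 1)*(q + 4)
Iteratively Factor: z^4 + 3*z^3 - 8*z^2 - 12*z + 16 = (z - 1)*(z^3 + 4*z^2 - 4*z - 16) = (z - 1)*(z + 2)*(z^2 + 2*z - 8) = (z - 1)*(z + 2)*(z + 4)*(z - 2)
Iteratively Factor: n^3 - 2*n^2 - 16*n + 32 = (n + 4)*(n^2 - 6*n + 8) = (n - 2)*(n + 4)*(n - 4)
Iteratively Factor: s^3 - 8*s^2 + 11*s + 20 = (s - 4)*(s^2 - 4*s - 5) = (s - 5)*(s - 4)*(s + 1)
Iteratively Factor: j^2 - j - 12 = (j + 3)*(j - 4)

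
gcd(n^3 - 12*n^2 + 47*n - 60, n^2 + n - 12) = n - 3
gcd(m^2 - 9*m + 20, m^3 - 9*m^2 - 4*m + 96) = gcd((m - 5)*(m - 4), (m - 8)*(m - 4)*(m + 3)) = m - 4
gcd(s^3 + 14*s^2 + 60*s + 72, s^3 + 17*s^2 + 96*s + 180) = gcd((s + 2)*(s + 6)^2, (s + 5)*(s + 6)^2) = s^2 + 12*s + 36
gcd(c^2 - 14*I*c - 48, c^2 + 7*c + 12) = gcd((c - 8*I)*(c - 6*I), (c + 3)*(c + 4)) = 1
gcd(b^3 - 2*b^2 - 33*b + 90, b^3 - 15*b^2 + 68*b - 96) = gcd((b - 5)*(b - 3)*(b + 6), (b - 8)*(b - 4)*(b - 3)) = b - 3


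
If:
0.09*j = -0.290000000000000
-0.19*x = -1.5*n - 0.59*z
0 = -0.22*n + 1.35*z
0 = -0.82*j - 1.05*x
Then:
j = -3.22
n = 0.30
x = 2.52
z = 0.05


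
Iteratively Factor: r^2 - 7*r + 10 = (r - 2)*(r - 5)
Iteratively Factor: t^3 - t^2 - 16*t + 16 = (t + 4)*(t^2 - 5*t + 4) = (t - 1)*(t + 4)*(t - 4)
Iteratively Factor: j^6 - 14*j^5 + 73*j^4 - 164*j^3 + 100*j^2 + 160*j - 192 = (j - 2)*(j^5 - 12*j^4 + 49*j^3 - 66*j^2 - 32*j + 96) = (j - 2)^2*(j^4 - 10*j^3 + 29*j^2 - 8*j - 48) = (j - 2)^2*(j + 1)*(j^3 - 11*j^2 + 40*j - 48) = (j - 3)*(j - 2)^2*(j + 1)*(j^2 - 8*j + 16) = (j - 4)*(j - 3)*(j - 2)^2*(j + 1)*(j - 4)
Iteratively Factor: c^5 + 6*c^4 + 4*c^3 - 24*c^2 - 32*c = (c + 2)*(c^4 + 4*c^3 - 4*c^2 - 16*c) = (c + 2)^2*(c^3 + 2*c^2 - 8*c) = c*(c + 2)^2*(c^2 + 2*c - 8) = c*(c - 2)*(c + 2)^2*(c + 4)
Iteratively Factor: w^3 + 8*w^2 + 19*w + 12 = (w + 3)*(w^2 + 5*w + 4) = (w + 3)*(w + 4)*(w + 1)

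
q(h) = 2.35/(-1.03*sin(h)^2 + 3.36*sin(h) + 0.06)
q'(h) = 2.35*(2.06*sin(h)*cos(h) - 3.36*cos(h))/(-1.03*sin(h)^2 + 3.36*sin(h) + 0.06)^2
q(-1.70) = -0.55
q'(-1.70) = 0.09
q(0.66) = 1.36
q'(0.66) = -1.30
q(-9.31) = -6.95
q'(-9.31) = 73.34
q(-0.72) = -0.90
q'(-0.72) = -1.23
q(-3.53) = 1.98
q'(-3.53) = 4.00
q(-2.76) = -1.76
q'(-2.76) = 5.06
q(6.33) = 10.93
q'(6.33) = -165.76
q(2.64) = 1.63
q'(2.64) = 2.36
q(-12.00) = 1.50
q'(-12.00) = -1.82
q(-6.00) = 2.56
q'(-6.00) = -7.45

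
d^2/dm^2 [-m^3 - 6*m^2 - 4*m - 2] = -6*m - 12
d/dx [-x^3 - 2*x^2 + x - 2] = -3*x^2 - 4*x + 1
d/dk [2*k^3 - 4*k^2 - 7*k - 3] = 6*k^2 - 8*k - 7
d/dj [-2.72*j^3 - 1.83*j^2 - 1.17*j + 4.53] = -8.16*j^2 - 3.66*j - 1.17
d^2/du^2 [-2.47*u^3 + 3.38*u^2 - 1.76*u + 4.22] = 6.76 - 14.82*u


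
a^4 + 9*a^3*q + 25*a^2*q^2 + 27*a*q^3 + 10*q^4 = (a + q)^2*(a + 2*q)*(a + 5*q)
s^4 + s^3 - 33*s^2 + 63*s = s*(s - 3)^2*(s + 7)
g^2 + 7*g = g*(g + 7)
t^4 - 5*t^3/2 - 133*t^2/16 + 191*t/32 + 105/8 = (t - 4)*(t - 3/2)*(t + 5/4)*(t + 7/4)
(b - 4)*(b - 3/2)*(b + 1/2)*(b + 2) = b^4 - 3*b^3 - 27*b^2/4 + 19*b/2 + 6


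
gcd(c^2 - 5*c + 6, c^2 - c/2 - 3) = c - 2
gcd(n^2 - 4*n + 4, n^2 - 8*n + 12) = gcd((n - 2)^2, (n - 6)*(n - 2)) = n - 2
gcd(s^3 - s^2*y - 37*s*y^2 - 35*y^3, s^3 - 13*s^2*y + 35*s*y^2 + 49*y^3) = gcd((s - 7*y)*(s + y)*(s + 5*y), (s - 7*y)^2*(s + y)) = -s^2 + 6*s*y + 7*y^2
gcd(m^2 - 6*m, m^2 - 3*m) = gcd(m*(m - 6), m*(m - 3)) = m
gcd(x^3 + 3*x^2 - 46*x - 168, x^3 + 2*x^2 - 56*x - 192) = x^2 + 10*x + 24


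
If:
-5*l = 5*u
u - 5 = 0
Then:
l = -5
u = 5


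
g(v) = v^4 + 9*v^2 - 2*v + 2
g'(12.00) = 7126.00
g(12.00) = 22010.00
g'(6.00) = 970.00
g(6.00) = 1610.00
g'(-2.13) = -78.99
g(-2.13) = 67.68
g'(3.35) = 208.68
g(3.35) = 222.25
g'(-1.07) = -26.16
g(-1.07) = 15.75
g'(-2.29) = -91.26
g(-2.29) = 81.28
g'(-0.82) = -18.97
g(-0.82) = 10.14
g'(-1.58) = -46.22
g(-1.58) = 33.86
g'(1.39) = 33.76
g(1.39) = 20.34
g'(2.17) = 77.93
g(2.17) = 62.21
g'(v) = 4*v^3 + 18*v - 2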